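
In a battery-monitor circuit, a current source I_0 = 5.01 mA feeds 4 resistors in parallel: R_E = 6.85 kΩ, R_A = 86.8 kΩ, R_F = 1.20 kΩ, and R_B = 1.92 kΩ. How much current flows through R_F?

I ≈ 2.76 mA

Total conductance ΣG = 1/6.85 + 1/86.8 + 1/1.20 + 1/1.92 = 1.512 (units of 1/kΩ).
Current divider: I(R_F) = I_0 · G_k/ΣG = 5.01 × (0.8333/1.512) = 5.01 × 0.5513 = 2.762 mA.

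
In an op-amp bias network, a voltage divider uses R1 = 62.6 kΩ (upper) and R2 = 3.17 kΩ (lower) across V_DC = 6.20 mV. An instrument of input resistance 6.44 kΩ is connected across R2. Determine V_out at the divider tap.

V_out ≈ 0.203 mV

First combine the lower leg with the load: R2 ‖ R_L = 2.124 kΩ.
Voltage divider with the loaded lower leg: V_out = 6.20 × 2.124/(62.6 + 2.124) = 6.20 × 0.03282 = 0.2035 mV.
(Unloaded it would be 0.299 mV; the load pulls it down.)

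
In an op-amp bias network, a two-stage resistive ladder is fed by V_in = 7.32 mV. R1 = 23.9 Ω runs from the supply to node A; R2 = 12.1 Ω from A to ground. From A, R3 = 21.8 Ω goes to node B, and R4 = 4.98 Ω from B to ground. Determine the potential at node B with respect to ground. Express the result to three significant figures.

V_B ≈ 0.352 mV

Looking into the second stage from A: R3 + R4 = 26.78 Ω appears in parallel with R2.
Effective lower resistance at A: R2 ‖ 26.78 = 8.334 Ω.
So V_A = 7.32 × 0.2586 = 1.893 mV.
Then the unloaded second divider: V_B = V_A × R4/(R3+R4) = 1.893 × 0.1860 = 0.3520 mV.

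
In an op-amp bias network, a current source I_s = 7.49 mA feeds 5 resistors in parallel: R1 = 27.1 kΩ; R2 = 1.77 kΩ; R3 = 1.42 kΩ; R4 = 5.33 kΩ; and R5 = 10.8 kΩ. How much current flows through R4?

I ≈ 0.886 mA

Conductances: ΣG = 1/27.1 + 1/1.77 + 1/1.42 + 1/5.33 + 1/10.8 = 1.586 (1/kΩ).
By the current-divider rule, I = I_s · G_k/ΣG = 7.49 × 0.1183 = 0.8859 mA.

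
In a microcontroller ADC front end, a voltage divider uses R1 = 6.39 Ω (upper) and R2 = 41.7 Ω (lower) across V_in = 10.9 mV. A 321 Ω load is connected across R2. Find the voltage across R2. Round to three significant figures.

R2 ‖ R_L = (41.7 × 321)/(41.7 + 321) = 36.91 Ω.
Now apply the divider: V_out = 10.9 × 0.8524 = 9.291 mV.

V_out ≈ 9.29 mV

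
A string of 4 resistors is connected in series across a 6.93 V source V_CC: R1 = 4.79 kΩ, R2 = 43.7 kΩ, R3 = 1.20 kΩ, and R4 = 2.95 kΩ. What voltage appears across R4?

V ≈ 0.388 V

ΣR = 4.79 + 43.7 + 1.20 + 2.95 = 52.64 kΩ.
By the voltage-divider rule, V = 6.93 × 2.950/52.64 = 0.3884 V.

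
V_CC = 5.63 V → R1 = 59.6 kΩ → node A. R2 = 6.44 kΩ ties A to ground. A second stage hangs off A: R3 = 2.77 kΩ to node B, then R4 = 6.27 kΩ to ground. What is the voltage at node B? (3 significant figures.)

Node A sees R2 in parallel with the series input of stage 2, R3 + R4 = 9.040 kΩ.
Effective lower resistance at A: R2 ‖ 9.040 = 3.761 kΩ.
First divider: V_A = V_CC · 3.761/(59.6 + 3.761) = 0.3342 V.
Then the unloaded second divider: V_B = V_A × R4/(R3+R4) = 0.3342 × 0.6936 = 0.2318 V.

V_B ≈ 0.232 V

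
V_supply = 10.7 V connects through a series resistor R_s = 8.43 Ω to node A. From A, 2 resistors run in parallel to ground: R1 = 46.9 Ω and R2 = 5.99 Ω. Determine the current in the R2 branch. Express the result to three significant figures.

I ≈ 0.690 A

Equivalent of the parallel group: R_p = 5.312 Ω.
V_A = 10.7 × 5.312/13.74 = 4.136 V.
I(R2) = V_A / R2 = 4.136/5.99 = 0.6905 A.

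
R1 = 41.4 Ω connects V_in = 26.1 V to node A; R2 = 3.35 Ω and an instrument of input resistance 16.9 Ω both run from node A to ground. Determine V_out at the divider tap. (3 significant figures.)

First combine the lower leg with the load: R2 ‖ R_L = 2.796 Ω.
Now apply the divider: V_out = 26.1 × 0.06326 = 1.651 V.

V_out ≈ 1.65 V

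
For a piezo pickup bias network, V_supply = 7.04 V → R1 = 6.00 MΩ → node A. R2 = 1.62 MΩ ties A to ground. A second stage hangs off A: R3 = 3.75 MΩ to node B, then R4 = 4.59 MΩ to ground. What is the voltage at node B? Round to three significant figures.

Node A sees R2 in parallel with the series input of stage 2, R3 + R4 = 8.340 MΩ.
R2 ‖ (R3+R4) = 1.357 MΩ.
V_A = 7.04 × 1.357/(6.00 + 1.357) = 1.298 V.
Stage 2 is unloaded, so V_B = V_A · R4/(R3+R4) = 1.298 × 4.59/8.340 = 0.7144 V.

V_B ≈ 0.714 V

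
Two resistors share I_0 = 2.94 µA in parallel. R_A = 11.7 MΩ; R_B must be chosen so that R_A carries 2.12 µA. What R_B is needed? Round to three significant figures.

In a two-way split, I_A/I_0 = R_B/(R_A + R_B).
2.12/2.94 = R_B/(R_A + R_B) → R_B = R_A · (0.7211)/(1 − 0.7211) = 11.7 × 2.585 = 30.25 MΩ.

R_B ≈ 30.2 MΩ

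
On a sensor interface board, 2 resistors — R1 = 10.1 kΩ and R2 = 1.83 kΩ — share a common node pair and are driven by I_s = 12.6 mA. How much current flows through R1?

I ≈ 1.93 mA

Two-branch current divider: I_k = I_s · R_other/(R_1 + R_2).
I(R1) = 12.6 × 1.83/(10.1 + 1.83) = 12.6 × 0.1534 = 1.933 mA.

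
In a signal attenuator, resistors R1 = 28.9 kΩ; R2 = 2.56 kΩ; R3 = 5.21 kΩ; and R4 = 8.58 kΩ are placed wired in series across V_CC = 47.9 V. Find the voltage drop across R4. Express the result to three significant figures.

V ≈ 9.08 V

Series total: ΣR = 28.9 + 2.56 + 5.21 + 8.58 = 45.25 kΩ.
By the voltage-divider rule, V = 47.9 × 8.580/45.25 = 9.082 V.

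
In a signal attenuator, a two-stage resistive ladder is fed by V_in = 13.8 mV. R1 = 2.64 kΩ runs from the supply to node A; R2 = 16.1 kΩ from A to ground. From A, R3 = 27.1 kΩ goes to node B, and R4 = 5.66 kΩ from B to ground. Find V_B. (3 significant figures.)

V_B ≈ 1.92 mV

Node A sees R2 in parallel with the series input of stage 2, R3 + R4 = 32.76 kΩ.
R2 ‖ (R3+R4) = 10.79 kΩ.
So V_A = 13.8 × 0.8035 = 11.09 mV.
V_B = V_A × 0.1728 = 1.916 mV.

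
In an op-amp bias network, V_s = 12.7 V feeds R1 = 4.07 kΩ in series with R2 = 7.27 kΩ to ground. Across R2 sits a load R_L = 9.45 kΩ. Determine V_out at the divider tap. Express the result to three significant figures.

V_out ≈ 6.38 V

First combine the lower leg with the load: R2 ‖ R_L = 4.109 kΩ.
Now apply the divider: V_out = 12.7 × 0.5024 = 6.380 V.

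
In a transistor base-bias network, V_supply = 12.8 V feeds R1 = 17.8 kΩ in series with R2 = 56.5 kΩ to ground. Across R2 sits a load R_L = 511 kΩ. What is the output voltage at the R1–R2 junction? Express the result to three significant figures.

V_out ≈ 9.48 V

First combine the lower leg with the load: R2 ‖ R_L = 50.87 kΩ.
Now apply the divider: V_out = 12.8 × 0.7408 = 9.482 V.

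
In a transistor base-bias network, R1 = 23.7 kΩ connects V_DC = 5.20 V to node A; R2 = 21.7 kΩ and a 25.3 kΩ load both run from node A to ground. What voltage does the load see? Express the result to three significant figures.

V_out ≈ 1.72 V

R2 ‖ R_L = (21.7 × 25.3)/(21.7 + 25.3) = 11.68 kΩ.
Then V_out = V_DC · R2'/(R1 + R2') = 5.20 × 11.68/35.38 = 1.717 V.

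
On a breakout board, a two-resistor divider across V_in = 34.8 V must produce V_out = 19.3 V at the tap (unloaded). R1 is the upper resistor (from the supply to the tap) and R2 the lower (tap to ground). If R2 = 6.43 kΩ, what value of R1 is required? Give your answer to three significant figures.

R1 ≈ 5.16 kΩ

The divider ratio is R2/(R1+R2) = 19.3/34.8 = 0.5546.
Rearranging, R1 = R2·(1−k)/k = 6.43 × 0.8031 = 5.164 kΩ.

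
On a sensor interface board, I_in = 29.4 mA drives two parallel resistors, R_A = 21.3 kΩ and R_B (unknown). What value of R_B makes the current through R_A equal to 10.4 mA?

In a two-way split, I_A/I_in = R_B/(R_A + R_B).
10.4/29.4 = R_B/(R_A + R_B) → R_B = R_A · (0.3537)/(1 − 0.3537) = 21.3 × 0.5474 = 11.66 kΩ.

R_B ≈ 11.7 kΩ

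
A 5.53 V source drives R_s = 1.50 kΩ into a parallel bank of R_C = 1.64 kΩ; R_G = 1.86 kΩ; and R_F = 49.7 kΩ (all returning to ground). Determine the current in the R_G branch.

Combine the parallel branches: R_p = (1/1.64 + 1/1.86 + 1/49.7)⁻¹ = 0.8565 kΩ.
Node voltage V_A = V_in · R_p/(R_s + R_p) = 5.53 × 0.3635 = 2.010 V.
Branch current I = V_A/R_G = 2.010/1.86 = 1.081 mA.

I ≈ 1.08 mA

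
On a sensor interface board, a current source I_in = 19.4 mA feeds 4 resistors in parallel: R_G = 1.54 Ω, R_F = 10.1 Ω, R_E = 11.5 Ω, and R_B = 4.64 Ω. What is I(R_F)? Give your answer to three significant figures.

I ≈ 1.83 mA

Total conductance ΣG = 1/1.54 + 1/10.1 + 1/11.5 + 1/4.64 = 1.051 (units of 1/Ω).
R_F takes the fraction G_k/ΣG = 0.09901/1.051 = 0.09422, so I = 19.4 × 0.09422 = 1.828 mA.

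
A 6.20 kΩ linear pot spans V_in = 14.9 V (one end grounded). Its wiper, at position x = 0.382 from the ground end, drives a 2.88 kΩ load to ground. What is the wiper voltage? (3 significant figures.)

The pot divides into 3.832 kΩ above the wiper and 2.368 kΩ below.
R_L loads the lower segment: effective lower R = 1.300 kΩ.
V_out = 14.9 × 1.300/(3.832 + 1.300) = 3.774 V.
(Unloaded: V_out = x·V_in = 5.69 V.)

V_out ≈ 3.77 V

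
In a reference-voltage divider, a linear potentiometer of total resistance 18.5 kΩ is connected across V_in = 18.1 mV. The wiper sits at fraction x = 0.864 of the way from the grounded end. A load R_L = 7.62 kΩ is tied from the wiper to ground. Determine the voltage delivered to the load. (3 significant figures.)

V_out ≈ 12.2 mV

Split the track: R_lower = x·R_p = 15.98 kΩ, R_upper = (1−x)·R_p = 2.516 kΩ.
R_L loads the lower segment: effective lower R = 5.160 kΩ.
Loaded-divider output: V_out = 18.1 × 0.6722 = 12.17 mV.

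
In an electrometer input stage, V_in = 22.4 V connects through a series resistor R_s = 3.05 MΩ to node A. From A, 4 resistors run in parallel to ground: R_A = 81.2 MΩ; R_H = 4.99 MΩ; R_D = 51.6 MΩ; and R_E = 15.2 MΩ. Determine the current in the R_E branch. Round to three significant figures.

I ≈ 0.772 µA

Equivalent of the parallel group: R_p = 3.357 MΩ.
Node voltage V_A = V_in · R_p/(R_s + R_p) = 22.4 × 0.5240 = 11.74 V.
I(R_E) = V_A / R_E = 11.74/15.2 = 0.7721 µA.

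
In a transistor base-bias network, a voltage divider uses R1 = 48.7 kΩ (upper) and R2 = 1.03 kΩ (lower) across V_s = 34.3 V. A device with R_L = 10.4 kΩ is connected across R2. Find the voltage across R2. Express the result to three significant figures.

V_out ≈ 0.648 V

First combine the lower leg with the load: R2 ‖ R_L = 0.9372 kΩ.
Voltage divider with the loaded lower leg: V_out = 34.3 × 0.9372/(48.7 + 0.9372) = 34.3 × 0.01888 = 0.6476 V.
(Unloaded it would be 0.710 V; the load pulls it down.)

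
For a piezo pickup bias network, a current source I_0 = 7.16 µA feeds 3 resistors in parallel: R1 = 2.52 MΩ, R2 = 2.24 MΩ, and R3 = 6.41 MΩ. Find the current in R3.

ΣG = 1/2.52 + 1/2.24 + 1/6.41 = 0.9993.
Current divider: I(R3) = I_0 · G_k/ΣG = 7.16 × (0.1560/0.9993) = 7.16 × 0.1561 = 1.118 µA.

I ≈ 1.12 µA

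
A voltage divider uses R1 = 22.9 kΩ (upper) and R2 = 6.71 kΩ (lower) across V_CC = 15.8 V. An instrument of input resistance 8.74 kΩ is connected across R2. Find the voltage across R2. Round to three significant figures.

V_out ≈ 2.25 V

First combine the lower leg with the load: R2 ‖ R_L = 3.796 kΩ.
Voltage divider with the loaded lower leg: V_out = 15.8 × 3.796/(22.9 + 3.796) = 15.8 × 0.1422 = 2.247 V.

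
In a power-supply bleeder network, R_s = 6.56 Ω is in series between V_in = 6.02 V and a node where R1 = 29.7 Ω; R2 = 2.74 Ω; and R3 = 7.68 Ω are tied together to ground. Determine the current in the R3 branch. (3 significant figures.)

Combine the parallel branches: R_p = (1/29.7 + 1/2.74 + 1/7.68)⁻¹ = 1.891 Ω.
Node voltage V_A = V_in · R_p/(R_s + R_p) = 6.02 × 0.2238 = 1.347 V.
I(R3) = V_A / R3 = 1.347/7.68 = 0.1754 A.
(Equivalently: I_total = 0.7123 A, then current-divider fraction G_k/ΣG = 0.2462.)

I ≈ 0.175 A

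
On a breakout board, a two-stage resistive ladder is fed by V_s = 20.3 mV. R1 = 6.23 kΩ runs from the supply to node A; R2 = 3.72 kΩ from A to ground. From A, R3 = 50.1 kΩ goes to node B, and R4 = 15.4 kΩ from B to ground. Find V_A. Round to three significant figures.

V_A ≈ 7.33 mV

Looking into the second stage from A: R3 + R4 = 65.50 kΩ appears in parallel with R2.
R2 ‖ (R3+R4) = 3.520 kΩ.
First divider: V_A = V_s · 3.520/(6.23 + 3.520) = 7.329 mV.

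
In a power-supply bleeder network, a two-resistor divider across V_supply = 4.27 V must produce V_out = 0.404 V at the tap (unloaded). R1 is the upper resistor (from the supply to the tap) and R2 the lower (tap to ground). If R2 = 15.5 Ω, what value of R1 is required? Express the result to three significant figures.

R1 ≈ 148 Ω

The divider ratio is R2/(R1+R2) = 0.404/4.27 = 0.09461.
So R1 = R2 · (V_supply/V_out − 1) = 15.5 × (4.27/0.404 − 1) = 15.5 × 9.569 = 148.3 Ω.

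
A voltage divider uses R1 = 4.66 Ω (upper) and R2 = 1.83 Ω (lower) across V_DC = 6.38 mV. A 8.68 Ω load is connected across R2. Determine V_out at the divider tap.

First combine the lower leg with the load: R2 ‖ R_L = 1.511 Ω.
Voltage divider with the loaded lower leg: V_out = 6.38 × 1.511/(4.66 + 1.511) = 6.38 × 0.2449 = 1.562 mV.

V_out ≈ 1.56 mV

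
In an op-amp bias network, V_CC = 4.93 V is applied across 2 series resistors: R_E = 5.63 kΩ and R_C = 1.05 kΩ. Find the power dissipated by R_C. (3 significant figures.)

P ≈ 0.572 mW

ΣR = 6.680 kΩ → I = 4.93/6.680 = 0.7380 mA.
V(R_C) = I·R = 0.7749 V; P = V·I = 0.7749 × 0.7380 = 0.5719 mW.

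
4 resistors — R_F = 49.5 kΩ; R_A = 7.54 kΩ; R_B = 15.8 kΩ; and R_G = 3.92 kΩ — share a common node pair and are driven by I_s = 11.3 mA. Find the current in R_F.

I ≈ 0.484 mA

Conductances: ΣG = 1/49.5 + 1/7.54 + 1/15.8 + 1/3.92 = 0.4712 (1/kΩ).
R_F takes the fraction G_k/ΣG = 0.02020/0.4712 = 0.04287, so I = 11.3 × 0.04287 = 0.4844 mA.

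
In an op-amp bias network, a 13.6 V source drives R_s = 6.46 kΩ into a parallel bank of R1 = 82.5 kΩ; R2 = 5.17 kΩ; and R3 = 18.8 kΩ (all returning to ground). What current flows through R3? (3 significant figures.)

Combine the parallel branches: R_p = (1/82.5 + 1/5.17 + 1/18.8)⁻¹ = 3.865 kΩ.
Node voltage V_A = V_in · R_p/(R_s + R_p) = 13.6 × 0.3743 = 5.091 V.
I(R3) = V_A / R3 = 5.091/18.8 = 0.2708 mA.

I ≈ 0.271 mA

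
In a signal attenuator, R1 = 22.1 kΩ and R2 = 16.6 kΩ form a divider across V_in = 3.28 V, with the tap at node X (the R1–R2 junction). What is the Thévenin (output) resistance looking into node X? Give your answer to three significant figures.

Looking into X with the source shorted: R_th = R1·R2/(R1+R2) = 22.10 × 16.6/38.70 = 9.480 kΩ.

R_th ≈ 9.48 kΩ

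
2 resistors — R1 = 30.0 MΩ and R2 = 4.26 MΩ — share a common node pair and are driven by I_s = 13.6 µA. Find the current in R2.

I ≈ 11.9 µA

For two parallel branches, I_k = I_s · (other R)/(sum of R).
So I = 13.6 × 30.0/34.26 = 11.91 µA.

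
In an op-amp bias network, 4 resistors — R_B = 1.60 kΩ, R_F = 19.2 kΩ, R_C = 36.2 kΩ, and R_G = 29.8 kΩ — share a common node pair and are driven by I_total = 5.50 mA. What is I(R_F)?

ΣG = 1/1.60 + 1/19.2 + 1/36.2 + 1/29.8 = 0.7383.
Current divider: I(R_F) = I_total · G_k/ΣG = 5.50 × (0.05208/0.7383) = 5.50 × 0.07055 = 0.3880 mA.

I ≈ 0.388 mA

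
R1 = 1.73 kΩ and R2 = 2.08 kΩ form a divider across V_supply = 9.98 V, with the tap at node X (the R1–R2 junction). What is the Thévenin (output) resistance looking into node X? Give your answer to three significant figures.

With V_supply suppressed (replaced by a short), R_th = R1 ‖ R2 = (1.730 × 2.08)/(1.730 + 2.08) = 0.9445 kΩ.

R_th ≈ 0.944 kΩ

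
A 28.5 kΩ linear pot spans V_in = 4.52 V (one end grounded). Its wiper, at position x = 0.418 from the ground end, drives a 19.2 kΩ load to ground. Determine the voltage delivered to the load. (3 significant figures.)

Split the track: R_lower = x·R_p = 11.91 kΩ, R_upper = (1−x)·R_p = 16.59 kΩ.
(x·R_p) ‖ R_L = 7.352 kΩ.
V_out = 4.52 × 7.352/(16.59 + 7.352) = 1.388 V.

V_out ≈ 1.39 V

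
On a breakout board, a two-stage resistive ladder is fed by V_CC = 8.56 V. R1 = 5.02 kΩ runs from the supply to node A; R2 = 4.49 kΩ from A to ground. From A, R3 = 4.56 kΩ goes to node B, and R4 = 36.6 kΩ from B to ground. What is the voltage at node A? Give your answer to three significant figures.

V_A ≈ 3.82 V

Looking into the second stage from A: R3 + R4 = 41.16 kΩ appears in parallel with R2.
Effective lower resistance at A: R2 ‖ 41.16 = 4.048 kΩ.
V_A = 8.56 × 4.048/(5.02 + 4.048) = 3.821 V.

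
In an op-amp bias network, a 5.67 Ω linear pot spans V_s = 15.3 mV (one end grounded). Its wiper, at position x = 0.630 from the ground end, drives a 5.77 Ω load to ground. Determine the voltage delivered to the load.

The pot divides into 2.098 Ω above the wiper and 3.572 Ω below.
R_L loads the lower segment: effective lower R = 2.206 Ω.
Then V_out = V_s · 2.206/(2.098 + 2.206) = 7.843 mV.
(Unloaded: V_out = x·V_s = 9.64 mV.)

V_out ≈ 7.84 mV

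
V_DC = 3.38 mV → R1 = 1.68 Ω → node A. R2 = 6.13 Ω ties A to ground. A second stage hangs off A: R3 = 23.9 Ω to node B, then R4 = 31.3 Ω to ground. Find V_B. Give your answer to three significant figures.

The second stage (R3 + R4 = 55.20 Ω) loads node A in parallel with R2.
Effective lower resistance at A: R2 ‖ 55.20 = 5.517 Ω.
So V_A = 3.38 × 0.7666 = 2.591 mV.
V_B = V_A × 0.5670 = 1.469 mV.

V_B ≈ 1.47 mV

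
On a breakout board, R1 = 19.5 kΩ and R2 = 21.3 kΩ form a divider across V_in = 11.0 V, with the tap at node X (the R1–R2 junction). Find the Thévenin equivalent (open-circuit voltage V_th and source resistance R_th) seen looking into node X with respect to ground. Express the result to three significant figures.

V_th ≈ 5.74 V, R_th ≈ 10.2 kΩ

Open-circuit (no load on X): V_th = V_in · R2/(R1 + R2) = 11.0 × 21.3/(19.50 + 21.3) = 5.743 V.
Zeroing V_in shorts the top of R1 to ground, so R_th = R1 ‖ R2 = 10.18 kΩ.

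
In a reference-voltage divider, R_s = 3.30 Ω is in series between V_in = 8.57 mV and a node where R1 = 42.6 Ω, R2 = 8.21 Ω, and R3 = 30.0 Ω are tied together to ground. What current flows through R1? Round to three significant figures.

I ≈ 0.127 mA

Equivalent of the parallel group: R_p = 5.599 Ω.
Node voltage V_A = V_in · R_p/(R_s + R_p) = 8.57 × 0.6292 = 5.392 mV.
I(R1) = V_A / R1 = 5.392/42.6 = 0.1266 mA.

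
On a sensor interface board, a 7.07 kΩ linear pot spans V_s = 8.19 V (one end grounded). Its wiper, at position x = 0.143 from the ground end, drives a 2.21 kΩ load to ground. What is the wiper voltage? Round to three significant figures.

The pot divides into 6.059 kΩ above the wiper and 1.011 kΩ below.
R_L loads the lower segment: effective lower R = 0.6937 kΩ.
Then V_out = V_s · 0.6937/(6.059 + 0.6937) = 0.8413 V.

V_out ≈ 0.841 V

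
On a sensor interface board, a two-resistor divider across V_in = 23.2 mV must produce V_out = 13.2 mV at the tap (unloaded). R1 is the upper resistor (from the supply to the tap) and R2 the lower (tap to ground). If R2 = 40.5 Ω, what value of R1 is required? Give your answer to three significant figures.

The divider ratio is R2/(R1+R2) = 13.2/23.2 = 0.5690.
So R1 = R2 · (V_in/V_out − 1) = 40.5 × (23.2/13.2 − 1) = 40.5 × 0.7576 = 30.68 Ω.

R1 ≈ 30.7 Ω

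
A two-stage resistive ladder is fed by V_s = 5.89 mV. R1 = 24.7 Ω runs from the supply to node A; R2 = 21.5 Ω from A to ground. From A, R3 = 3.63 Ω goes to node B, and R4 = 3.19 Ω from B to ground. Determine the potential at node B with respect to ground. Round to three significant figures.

The second stage (R3 + R4 = 6.820 Ω) loads node A in parallel with R2.
R2 ‖ (R3+R4) = 5.178 Ω.
So V_A = 5.89 × 0.1733 = 1.021 mV.
Stage 2 is unloaded, so V_B = V_A · R4/(R3+R4) = 1.021 × 3.19/6.820 = 0.4774 mV.

V_B ≈ 0.477 mV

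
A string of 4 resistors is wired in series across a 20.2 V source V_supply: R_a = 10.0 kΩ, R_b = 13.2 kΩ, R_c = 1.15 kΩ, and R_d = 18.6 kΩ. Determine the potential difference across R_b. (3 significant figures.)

ΣR = 10.0 + 13.2 + 1.15 + 18.6 = 42.95 kΩ.
Voltage divider: V = V_supply · (13.20 / 42.95) = 20.2 × 0.3073 = 6.208 V.

V ≈ 6.21 V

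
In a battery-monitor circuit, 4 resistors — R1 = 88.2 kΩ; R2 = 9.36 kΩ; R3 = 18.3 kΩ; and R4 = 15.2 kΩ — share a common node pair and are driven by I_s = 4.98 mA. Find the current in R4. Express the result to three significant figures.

ΣG = 1/88.2 + 1/9.36 + 1/18.3 + 1/15.2 = 0.2386.
By the current-divider rule, I = I_s · G_k/ΣG = 4.98 × 0.2757 = 1.373 mA.

I ≈ 1.37 mA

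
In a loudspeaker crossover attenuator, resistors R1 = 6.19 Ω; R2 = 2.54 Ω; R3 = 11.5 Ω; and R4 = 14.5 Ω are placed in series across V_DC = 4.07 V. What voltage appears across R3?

Series total: ΣR = 6.19 + 2.54 + 11.5 + 14.5 = 34.73 Ω.
Voltage divider: V = V_DC · (11.50 / 34.73) = 4.07 × 0.3311 = 1.348 V.

V ≈ 1.35 V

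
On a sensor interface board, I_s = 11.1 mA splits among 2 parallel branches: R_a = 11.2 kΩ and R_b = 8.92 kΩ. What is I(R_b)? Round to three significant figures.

I ≈ 6.18 mA

For two parallel branches, I_k = I_s · (other R)/(sum of R).
I(R_b) = 11.1 × 11.2/(11.2 + 8.92) = 11.1 × 0.5567 = 6.179 mA.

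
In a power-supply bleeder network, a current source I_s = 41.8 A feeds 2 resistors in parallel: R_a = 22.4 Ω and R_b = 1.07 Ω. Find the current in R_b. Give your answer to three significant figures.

Two-branch current divider: I_k = I_s · R_other/(R_1 + R_2).
So I = 41.8 × 22.4/23.47 = 39.89 A.

I ≈ 39.9 A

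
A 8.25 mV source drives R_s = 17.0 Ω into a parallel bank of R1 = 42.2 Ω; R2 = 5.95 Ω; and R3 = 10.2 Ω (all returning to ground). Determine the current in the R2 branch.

Parallel bank: R_p = 1/(1/42.2 + 1/5.95 + 1/10.2) = 3.451 Ω.
V_A = 8.25 × 3.451/20.45 = 1.392 mV.
Branch current I = V_A/R2 = 1.392/5.95 = 0.2340 mA.
(Check via current divider: I_total = 0.4034 mA; share G_k/ΣG = 0.5799 → same result.)

I ≈ 0.234 mA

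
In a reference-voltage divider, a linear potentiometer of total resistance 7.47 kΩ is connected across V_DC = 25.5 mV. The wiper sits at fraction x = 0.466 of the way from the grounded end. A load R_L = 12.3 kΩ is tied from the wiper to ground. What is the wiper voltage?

The pot divides into 3.989 kΩ above the wiper and 3.481 kΩ below.
(x·R_p) ‖ R_L = 2.713 kΩ.
Then V_out = V_DC · 2.713/(3.989 + 2.713) = 10.32 mV.

V_out ≈ 10.3 mV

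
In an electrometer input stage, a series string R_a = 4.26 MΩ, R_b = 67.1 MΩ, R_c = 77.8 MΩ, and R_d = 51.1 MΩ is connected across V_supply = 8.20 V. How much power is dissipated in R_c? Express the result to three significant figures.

P ≈ 0.130 µW

ΣR = 200.3 MΩ → I = 8.20/200.3 = 0.04095 µA.
P(R_c) = I²·R_c = (0.04095)² × 77.8 = 0.1304 µW.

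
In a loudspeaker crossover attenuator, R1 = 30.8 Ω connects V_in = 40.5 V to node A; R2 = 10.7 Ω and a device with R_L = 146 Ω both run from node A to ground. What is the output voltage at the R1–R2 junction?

R2 ‖ R_L = (10.7 × 146)/(10.7 + 146) = 9.969 Ω.
Now apply the divider: V_out = 40.5 × 0.2445 = 9.903 V.
(Unloaded it would be 10.4 V; the load pulls it down.)

V_out ≈ 9.90 V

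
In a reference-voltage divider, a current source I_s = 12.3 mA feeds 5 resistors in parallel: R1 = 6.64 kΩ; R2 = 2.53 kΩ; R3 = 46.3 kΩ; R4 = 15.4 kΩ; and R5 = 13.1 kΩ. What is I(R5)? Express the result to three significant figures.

I ≈ 1.32 mA

Conductances: ΣG = 1/6.64 + 1/2.53 + 1/46.3 + 1/15.4 + 1/13.1 = 0.7087 (1/kΩ).
Current divider: I(R5) = I_s · G_k/ΣG = 12.3 × (0.07634/0.7087) = 12.3 × 0.1077 = 1.325 mA.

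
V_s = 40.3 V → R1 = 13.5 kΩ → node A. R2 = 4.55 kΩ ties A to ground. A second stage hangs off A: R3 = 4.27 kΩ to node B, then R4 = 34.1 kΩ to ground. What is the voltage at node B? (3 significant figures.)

Looking into the second stage from A: R3 + R4 = 38.37 kΩ appears in parallel with R2.
Effective lower resistance at A: R2 ‖ 38.37 = 4.068 kΩ.
V_A = 40.3 × 4.068/(13.5 + 4.068) = 9.331 V.
Stage 2 is unloaded, so V_B = V_A · R4/(R3+R4) = 9.331 × 34.1/38.37 = 8.293 V.

V_B ≈ 8.29 V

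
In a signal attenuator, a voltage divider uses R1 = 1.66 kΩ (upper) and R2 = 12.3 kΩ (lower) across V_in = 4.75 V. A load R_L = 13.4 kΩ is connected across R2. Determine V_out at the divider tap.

V_out ≈ 3.77 V

R2 ‖ R_L = (12.3 × 13.4)/(12.3 + 13.4) = 6.413 kΩ.
Then V_out = V_in · R2'/(R1 + R2') = 4.75 × 6.413/8.073 = 3.773 V.
(Unloaded it would be 4.19 V; the load pulls it down.)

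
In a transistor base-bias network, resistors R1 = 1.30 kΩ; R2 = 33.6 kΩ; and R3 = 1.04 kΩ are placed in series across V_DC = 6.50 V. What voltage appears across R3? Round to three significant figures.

V ≈ 0.188 V

Series total: ΣR = 1.30 + 33.6 + 1.04 = 35.94 kΩ.
V = V_DC · R/ΣR = 6.50 × 0.02894 = 0.1881 V.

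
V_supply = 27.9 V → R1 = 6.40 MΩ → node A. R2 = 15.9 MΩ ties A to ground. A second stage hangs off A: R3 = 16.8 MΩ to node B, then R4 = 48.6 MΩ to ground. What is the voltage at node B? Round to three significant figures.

Node A sees R2 in parallel with the series input of stage 2, R3 + R4 = 65.40 MΩ.
R2 ‖ (R3+R4) = 12.79 MΩ.
First divider: V_A = V_supply · 12.79/(6.40 + 12.79) = 18.60 V.
V_B = V_A × 0.7431 = 13.82 V.

V_B ≈ 13.8 V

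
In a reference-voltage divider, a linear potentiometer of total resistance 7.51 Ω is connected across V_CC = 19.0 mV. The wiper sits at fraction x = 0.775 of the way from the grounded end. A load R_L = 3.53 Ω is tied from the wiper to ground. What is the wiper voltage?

V_out ≈ 10.7 mV

Split the track: R_lower = x·R_p = 5.820 Ω, R_upper = (1−x)·R_p = 1.690 Ω.
(x·R_p) ‖ R_L = 2.197 Ω.
V_out = 19.0 × 2.197/(1.690 + 2.197) = 10.74 mV.
(Unloaded: V_out = x·V_CC = 14.7 mV.)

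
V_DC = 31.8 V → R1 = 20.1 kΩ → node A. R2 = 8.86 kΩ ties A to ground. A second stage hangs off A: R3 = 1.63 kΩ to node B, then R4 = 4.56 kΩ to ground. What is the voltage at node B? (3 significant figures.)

V_B ≈ 3.60 V

Node A sees R2 in parallel with the series input of stage 2, R3 + R4 = 6.190 kΩ.
Effective lower resistance at A: R2 ‖ 6.190 = 3.644 kΩ.
V_A = 31.8 × 3.644/(20.1 + 3.644) = 4.880 V.
Stage 2 is unloaded, so V_B = V_A · R4/(R3+R4) = 4.880 × 4.56/6.190 = 3.595 V.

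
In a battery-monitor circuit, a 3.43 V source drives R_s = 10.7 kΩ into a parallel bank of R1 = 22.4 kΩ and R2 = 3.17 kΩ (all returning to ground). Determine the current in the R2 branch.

I ≈ 0.223 mA

Equivalent of the parallel group: R_p = 2.777 kΩ.
Node voltage V_A = V_CC · R_p/(R_s + R_p) = 3.43 × 0.2061 = 0.7068 V.
I(R2) = V_A / R2 = 0.7068/3.17 = 0.2230 mA.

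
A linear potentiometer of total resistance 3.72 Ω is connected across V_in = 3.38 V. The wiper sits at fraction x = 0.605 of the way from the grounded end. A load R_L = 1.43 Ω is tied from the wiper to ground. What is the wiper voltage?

Lower segment x·R_p = 2.251 Ω; upper segment (1−x)·R_p = 1.469 Ω.
R_L loads the lower segment: effective lower R = 0.8744 Ω.
Loaded-divider output: V_out = 3.38 × 0.3731 = 1.261 V.
(Unloaded: V_out = x·V_in = 2.04 V.)

V_out ≈ 1.26 V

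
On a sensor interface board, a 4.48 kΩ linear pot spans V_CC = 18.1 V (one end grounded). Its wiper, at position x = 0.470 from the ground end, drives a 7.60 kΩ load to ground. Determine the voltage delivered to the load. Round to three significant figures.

V_out ≈ 7.42 V

The pot divides into 2.374 kΩ above the wiper and 2.106 kΩ below.
Lower segment in parallel with the load: 2.106 ‖ 7.60 = 1.649 kΩ.
V_out = 18.1 × 1.649/(2.374 + 1.649) = 7.418 V.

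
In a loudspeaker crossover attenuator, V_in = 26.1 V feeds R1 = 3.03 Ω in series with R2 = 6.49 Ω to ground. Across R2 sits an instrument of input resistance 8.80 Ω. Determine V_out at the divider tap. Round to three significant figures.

First combine the lower leg with the load: R2 ‖ R_L = 3.735 Ω.
Now apply the divider: V_out = 26.1 × 0.5521 = 14.41 V.
(Unloaded it would be 17.8 V; the load pulls it down.)

V_out ≈ 14.4 V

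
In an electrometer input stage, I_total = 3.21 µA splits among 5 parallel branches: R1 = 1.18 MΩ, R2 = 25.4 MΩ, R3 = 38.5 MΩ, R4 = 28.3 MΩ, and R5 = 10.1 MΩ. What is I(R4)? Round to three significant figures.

Total conductance ΣG = 1/1.18 + 1/25.4 + 1/38.5 + 1/28.3 + 1/10.1 = 1.047 (units of 1/MΩ).
R4 takes the fraction G_k/ΣG = 0.03534/1.047 = 0.03374, so I = 3.21 × 0.03374 = 0.1083 µA.

I ≈ 0.108 µA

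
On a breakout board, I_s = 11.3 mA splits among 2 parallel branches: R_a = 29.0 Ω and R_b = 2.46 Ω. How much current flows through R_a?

I ≈ 0.884 mA

With just two branches, the current splits inversely with resistance.
So I = 11.3 × 2.46/31.46 = 0.8836 mA.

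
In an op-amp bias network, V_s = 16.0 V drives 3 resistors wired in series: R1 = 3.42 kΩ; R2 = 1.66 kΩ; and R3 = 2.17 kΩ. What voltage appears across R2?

Total series resistance ΣR = 3.42 + 1.66 + 2.17 = 7.250 kΩ.
V = V_s · R/ΣR = 16.0 × 0.2290 = 3.663 V.

V ≈ 3.66 V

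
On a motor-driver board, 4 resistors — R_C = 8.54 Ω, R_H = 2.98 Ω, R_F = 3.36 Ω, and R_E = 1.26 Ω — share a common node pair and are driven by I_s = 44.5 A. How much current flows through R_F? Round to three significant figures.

Conductances: ΣG = 1/8.54 + 1/2.98 + 1/3.36 + 1/1.26 = 1.544 (1/Ω).
Current divider: I(R_F) = I_s · G_k/ΣG = 44.5 × (0.2976/1.544) = 44.5 × 0.1928 = 8.578 A.

I ≈ 8.58 A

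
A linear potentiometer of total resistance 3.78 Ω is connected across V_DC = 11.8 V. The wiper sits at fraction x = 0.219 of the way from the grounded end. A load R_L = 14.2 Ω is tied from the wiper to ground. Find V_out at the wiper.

The pot divides into 2.952 Ω above the wiper and 0.8278 Ω below.
Lower segment in parallel with the load: 0.8278 ‖ 14.2 = 0.7822 Ω.
Then V_out = V_DC · 0.7822/(2.952 + 0.7822) = 2.472 V.

V_out ≈ 2.47 V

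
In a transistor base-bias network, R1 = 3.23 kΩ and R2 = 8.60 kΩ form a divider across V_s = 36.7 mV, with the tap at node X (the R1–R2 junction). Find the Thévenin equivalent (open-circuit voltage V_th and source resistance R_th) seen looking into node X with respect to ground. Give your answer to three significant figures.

V_th ≈ 26.7 mV, R_th ≈ 2.35 kΩ

Open-circuit (no load on X): V_th = V_s · R2/(R1 + R2) = 36.7 × 8.60/(3.230 + 8.60) = 26.68 mV.
With V_s suppressed (replaced by a short), R_th = R1 ‖ R2 = (3.230 × 8.60)/(3.230 + 8.60) = 2.348 kΩ.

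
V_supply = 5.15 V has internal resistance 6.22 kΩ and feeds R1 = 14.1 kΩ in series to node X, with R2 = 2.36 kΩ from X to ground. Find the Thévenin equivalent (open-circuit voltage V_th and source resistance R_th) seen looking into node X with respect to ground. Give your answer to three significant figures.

V_th ≈ 0.536 V, R_th ≈ 2.11 kΩ

R1' = 6.22 + 14.1 = 20.32 kΩ (source resistance + R1).
With X open, the divider is unloaded: V_th = 5.15 × 2.36/22.68 = 0.5359 V.
With V_supply suppressed (replaced by a short), R_th = R1' ‖ R2 = (20.32 × 2.36)/(20.32 + 2.36) = 2.114 kΩ.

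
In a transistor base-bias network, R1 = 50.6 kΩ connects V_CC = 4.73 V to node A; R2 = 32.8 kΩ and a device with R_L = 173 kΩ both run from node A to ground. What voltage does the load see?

The load sits in parallel with R2, giving an effective lower resistance R2' = R2·R_L/(R2+R_L) = 27.57 kΩ.
Then V_out = V_CC · R2'/(R1 + R2') = 4.73 × 27.57/78.17 = 1.668 V.

V_out ≈ 1.67 V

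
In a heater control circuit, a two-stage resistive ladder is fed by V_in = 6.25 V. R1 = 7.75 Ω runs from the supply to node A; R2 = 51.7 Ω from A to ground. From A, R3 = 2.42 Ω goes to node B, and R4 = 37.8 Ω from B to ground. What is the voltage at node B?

V_B ≈ 4.38 V

The second stage (R3 + R4 = 40.22 Ω) loads node A in parallel with R2.
R2 ‖ (R3+R4) = 22.62 Ω.
V_A = 6.25 × 22.62/(7.75 + 22.62) = 4.655 V.
Stage 2 is unloaded, so V_B = V_A · R4/(R3+R4) = 4.655 × 37.8/40.22 = 4.375 V.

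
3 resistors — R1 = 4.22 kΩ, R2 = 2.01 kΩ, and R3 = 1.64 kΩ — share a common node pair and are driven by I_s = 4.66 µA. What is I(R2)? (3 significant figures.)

I ≈ 1.72 µA

ΣG = 1/4.22 + 1/2.01 + 1/1.64 = 1.344.
By the current-divider rule, I = I_s · G_k/ΣG = 4.66 × 0.3701 = 1.725 µA.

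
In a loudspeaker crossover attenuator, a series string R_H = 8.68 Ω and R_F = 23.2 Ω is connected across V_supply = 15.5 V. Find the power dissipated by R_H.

P ≈ 2.05 W

ΣR = 31.88 Ω → I = 15.5/31.88 = 0.4862 A.
P(R_H) = I²·R_H = (0.4862)² × 8.68 = 2.052 W.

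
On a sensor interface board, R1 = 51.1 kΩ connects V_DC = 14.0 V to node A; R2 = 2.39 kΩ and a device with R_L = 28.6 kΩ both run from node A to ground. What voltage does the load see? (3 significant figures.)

The load sits in parallel with R2, giving an effective lower resistance R2' = R2·R_L/(R2+R_L) = 2.206 kΩ.
Then V_out = V_DC · R2'/(R1 + R2') = 14.0 × 2.206/53.31 = 0.5793 V.

V_out ≈ 0.579 V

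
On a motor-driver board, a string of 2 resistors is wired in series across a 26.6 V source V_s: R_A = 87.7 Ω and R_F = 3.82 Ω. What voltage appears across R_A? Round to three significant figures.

ΣR = 87.7 + 3.82 = 91.52 Ω.
V = V_s · R/ΣR = 26.6 × 0.9583 = 25.49 V.

V ≈ 25.5 V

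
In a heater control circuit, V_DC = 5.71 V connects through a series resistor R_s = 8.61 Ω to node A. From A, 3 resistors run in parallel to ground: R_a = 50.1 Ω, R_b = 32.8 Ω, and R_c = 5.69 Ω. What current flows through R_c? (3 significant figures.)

I ≈ 0.340 A

Parallel bank: R_p = 1/(1/50.1 + 1/32.8 + 1/5.69) = 4.421 Ω.
V_A by voltage divider: V_A = 5.71 × 4.421/(8.61 + 4.421) = 1.937 V.
Branch current I = V_A/R_c = 1.937/5.69 = 0.3405 A.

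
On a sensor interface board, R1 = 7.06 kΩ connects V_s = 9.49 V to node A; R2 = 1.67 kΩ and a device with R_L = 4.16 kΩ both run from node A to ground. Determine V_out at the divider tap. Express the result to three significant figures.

The load sits in parallel with R2, giving an effective lower resistance R2' = R2·R_L/(R2+R_L) = 1.192 kΩ.
Then V_out = V_s · R2'/(R1 + R2') = 9.49 × 1.192/8.252 = 1.370 V.
(Unloaded it would be 1.82 V; the load pulls it down.)

V_out ≈ 1.37 V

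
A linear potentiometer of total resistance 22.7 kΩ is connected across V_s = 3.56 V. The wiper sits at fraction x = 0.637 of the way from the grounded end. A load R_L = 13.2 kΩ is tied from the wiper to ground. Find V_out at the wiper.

The pot divides into 8.240 kΩ above the wiper and 14.46 kΩ below.
(x·R_p) ‖ R_L = 6.901 kΩ.
Loaded-divider output: V_out = 3.56 × 0.4558 = 1.623 V.

V_out ≈ 1.62 V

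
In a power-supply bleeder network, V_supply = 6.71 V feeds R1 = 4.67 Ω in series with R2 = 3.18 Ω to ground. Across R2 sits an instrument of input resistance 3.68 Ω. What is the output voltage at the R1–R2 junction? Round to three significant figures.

First combine the lower leg with the load: R2 ‖ R_L = 1.706 Ω.
Then V_out = V_supply · R2'/(R1 + R2') = 6.71 × 1.706/6.376 = 1.795 V.

V_out ≈ 1.80 V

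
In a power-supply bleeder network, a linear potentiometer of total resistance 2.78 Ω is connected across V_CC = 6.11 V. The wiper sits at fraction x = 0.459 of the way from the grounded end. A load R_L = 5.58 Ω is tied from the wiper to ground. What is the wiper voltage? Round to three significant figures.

V_out ≈ 2.50 V

Lower segment x·R_p = 1.276 Ω; upper segment (1−x)·R_p = 1.504 Ω.
Lower segment in parallel with the load: 1.276 ‖ 5.58 = 1.039 Ω.
Loaded-divider output: V_out = 6.11 × 0.4085 = 2.496 V.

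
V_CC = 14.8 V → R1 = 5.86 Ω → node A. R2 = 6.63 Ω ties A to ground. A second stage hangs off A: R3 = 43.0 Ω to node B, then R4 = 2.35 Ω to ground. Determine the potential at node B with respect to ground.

V_B ≈ 0.381 V

Node A sees R2 in parallel with the series input of stage 2, R3 + R4 = 45.35 Ω.
R2 ‖ (R3+R4) = 5.784 Ω.
First divider: V_A = V_CC · 5.784/(5.86 + 5.784) = 7.352 V.
Then the unloaded second divider: V_B = V_A × R4/(R3+R4) = 7.352 × 0.05182 = 0.3810 V.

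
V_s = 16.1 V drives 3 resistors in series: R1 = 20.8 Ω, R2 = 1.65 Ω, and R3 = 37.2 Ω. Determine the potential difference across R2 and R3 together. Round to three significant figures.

Total series resistance ΣR = 20.8 + 1.65 + 37.2 = 59.65 Ω.
R_{R2..R3} = 1.65 + 37.2 = 38.85 Ω.
V = V_s · R/ΣR = 16.1 × 0.6513 = 10.49 V.

V ≈ 10.5 V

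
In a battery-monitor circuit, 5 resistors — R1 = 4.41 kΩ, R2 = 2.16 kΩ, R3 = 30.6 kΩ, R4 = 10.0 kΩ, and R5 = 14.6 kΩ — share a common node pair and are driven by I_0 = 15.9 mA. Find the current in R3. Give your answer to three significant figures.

Total conductance ΣG = 1/4.41 + 1/2.16 + 1/30.6 + 1/10.0 + 1/14.6 = 0.8909 (units of 1/kΩ).
R3 takes the fraction G_k/ΣG = 0.03268/0.8909 = 0.03668, so I = 15.9 × 0.03668 = 0.5832 mA.

I ≈ 0.583 mA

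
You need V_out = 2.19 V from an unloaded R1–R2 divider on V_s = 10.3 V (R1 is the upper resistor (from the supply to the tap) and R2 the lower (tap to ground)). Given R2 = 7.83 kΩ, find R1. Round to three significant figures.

V_out/V_s = R2/(R1+R2) = 0.2126.
Rearranging, R1 = R2·(1−k)/k = 7.83 × 3.703 = 29.00 kΩ.

R1 ≈ 29.0 kΩ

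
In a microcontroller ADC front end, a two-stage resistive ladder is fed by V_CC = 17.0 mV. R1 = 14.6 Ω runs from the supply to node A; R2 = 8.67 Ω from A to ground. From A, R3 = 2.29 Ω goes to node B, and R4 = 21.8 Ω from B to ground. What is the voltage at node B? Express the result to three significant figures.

V_B ≈ 4.68 mV

Looking into the second stage from A: R3 + R4 = 24.09 Ω appears in parallel with R2.
R2 ‖ (R3+R4) = 6.375 Ω.
V_A = 17.0 × 6.375/(14.6 + 6.375) = 5.167 mV.
Then the unloaded second divider: V_B = V_A × R4/(R3+R4) = 5.167 × 0.9049 = 4.676 mV.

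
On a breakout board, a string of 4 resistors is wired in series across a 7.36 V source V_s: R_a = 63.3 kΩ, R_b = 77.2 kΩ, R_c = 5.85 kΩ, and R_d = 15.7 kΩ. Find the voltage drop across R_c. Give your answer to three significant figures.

Total series resistance ΣR = 63.3 + 77.2 + 5.85 + 15.7 = 162.1 kΩ.
Voltage divider: V = V_s · (5.850 / 162.1) = 7.36 × 0.03610 = 0.2657 V.

V ≈ 0.266 V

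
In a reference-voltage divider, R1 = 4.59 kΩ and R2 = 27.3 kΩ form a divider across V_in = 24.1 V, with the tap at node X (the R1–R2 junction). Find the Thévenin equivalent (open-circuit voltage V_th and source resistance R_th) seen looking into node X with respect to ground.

V_th ≈ 20.6 V, R_th ≈ 3.93 kΩ

V_th is the unloaded tap voltage: V_in · R2/(R1+R2) = 24.1 × 0.8561 = 20.63 V.
Looking into X with the source shorted: R_th = R1·R2/(R1+R2) = 4.590 × 27.3/31.89 = 3.929 kΩ.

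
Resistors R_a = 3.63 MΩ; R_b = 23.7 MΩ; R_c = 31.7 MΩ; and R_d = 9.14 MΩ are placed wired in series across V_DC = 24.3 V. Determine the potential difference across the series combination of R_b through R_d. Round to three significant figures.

ΣR = 3.63 + 23.7 + 31.7 + 9.14 = 68.17 MΩ.
R_{R_b..R_d} = 23.7 + 31.7 + 9.14 = 64.54 MΩ.
Voltage divider: V = V_DC · (64.54 / 68.17) = 24.3 × 0.9468 = 23.01 V.

V ≈ 23.0 V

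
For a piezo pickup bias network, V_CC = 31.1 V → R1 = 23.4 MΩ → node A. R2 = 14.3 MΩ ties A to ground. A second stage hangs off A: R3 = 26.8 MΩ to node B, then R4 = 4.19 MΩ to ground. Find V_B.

The second stage (R3 + R4 = 30.99 MΩ) loads node A in parallel with R2.
R2 ‖ (R3+R4) = 9.785 MΩ.
So V_A = 31.1 × 0.2949 = 9.170 V.
V_B = V_A × 0.1352 = 1.240 V.

V_B ≈ 1.24 V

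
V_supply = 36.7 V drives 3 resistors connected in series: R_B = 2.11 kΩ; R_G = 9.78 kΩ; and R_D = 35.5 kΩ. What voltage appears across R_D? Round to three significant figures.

ΣR = 2.11 + 9.78 + 35.5 = 47.39 kΩ.
Voltage divider: V = V_supply · (35.50 / 47.39) = 36.7 × 0.7491 = 27.49 V.

V ≈ 27.5 V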